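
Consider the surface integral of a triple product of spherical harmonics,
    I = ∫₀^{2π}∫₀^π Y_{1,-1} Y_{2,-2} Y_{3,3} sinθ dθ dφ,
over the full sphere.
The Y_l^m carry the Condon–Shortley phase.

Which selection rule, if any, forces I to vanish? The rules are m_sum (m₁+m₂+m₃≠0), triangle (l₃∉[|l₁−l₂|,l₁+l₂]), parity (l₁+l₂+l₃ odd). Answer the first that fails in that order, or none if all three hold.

none

m₁+m₂+m₃ = -1 − 2 + 3 = 0  ✓
triangle: |1−2|=1 ≤ l₃=3 ≤ 1+2=3  ✓
parity: l₁+l₂+l₃ = 6 is even  ✓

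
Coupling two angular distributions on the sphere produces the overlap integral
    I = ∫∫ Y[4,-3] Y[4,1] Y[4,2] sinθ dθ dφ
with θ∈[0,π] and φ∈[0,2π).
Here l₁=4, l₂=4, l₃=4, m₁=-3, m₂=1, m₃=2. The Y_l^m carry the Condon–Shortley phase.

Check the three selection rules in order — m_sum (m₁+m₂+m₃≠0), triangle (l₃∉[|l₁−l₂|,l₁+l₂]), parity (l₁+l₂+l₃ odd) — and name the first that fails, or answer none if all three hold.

azimuthal sum: -3 + 1 + 2 = 0  ✓
0 ≤ 4 ≤ 8 (triangle on l)  ✓
L = 4 + 4 + 4 = 12 (even)  ✓

none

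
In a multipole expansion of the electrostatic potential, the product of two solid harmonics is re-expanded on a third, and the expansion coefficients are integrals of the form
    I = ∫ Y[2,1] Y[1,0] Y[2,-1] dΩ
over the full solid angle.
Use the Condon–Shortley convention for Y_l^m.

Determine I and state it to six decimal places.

0.000000

l₁+l₂+l₃=5 is odd: 3j(l;000)=0 ⇒ I=0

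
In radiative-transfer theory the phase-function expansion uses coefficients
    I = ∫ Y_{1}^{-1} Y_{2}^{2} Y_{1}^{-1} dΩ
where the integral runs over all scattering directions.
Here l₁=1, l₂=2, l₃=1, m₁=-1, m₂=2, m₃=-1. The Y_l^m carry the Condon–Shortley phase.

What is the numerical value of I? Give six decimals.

0.309019

Checks pass: Σm=0; 4 even; l₃=1∈[1,3].
(2·1+1)(2·2+1)(2·1+1) = 45
Δ: 2! 0! 2! / 5! → 1/30
sum: t=1:−1/1 = -1/1
3j²(1 2 1; 0 0 0) = Δ·Π!·Σ² = 2/15  (sign +1)
sum: t=2:+1/4 = 1/4
3j²(1 2 1; -1 2 -1) = Δ·Π!·Σ² = 1/5  (sign +1)
combine: 4πI² = 45·2/15·1/5 = 6/5
take √, sign +1: I = 0.30901936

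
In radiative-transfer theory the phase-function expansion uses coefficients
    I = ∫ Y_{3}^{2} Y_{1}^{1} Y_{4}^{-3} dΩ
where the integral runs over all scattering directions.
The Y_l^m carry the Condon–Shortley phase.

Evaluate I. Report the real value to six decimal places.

-0.282095

Checks pass: Σm=0; 8 even; l₃=4∈[2,4].
(2·3+1)(2·1+1)(2·4+1) = 189
Δ: 0! 6! 2! / 9! → 1/252
sum: t=0:+1/36 = 1/36
3j²(3 1 4; 0 0 0) = Δ·Π!·Σ² = 4/63  (sign +1)
sum: t=0:+1/240 = 1/240
3j²(3 1 4; 2 1 -3) = Δ·Π!·Σ² = 1/12  (sign -1)
combine: 4πI² = 189·4/63·1/12 = 1/1
take √, sign -1: I = -0.28209479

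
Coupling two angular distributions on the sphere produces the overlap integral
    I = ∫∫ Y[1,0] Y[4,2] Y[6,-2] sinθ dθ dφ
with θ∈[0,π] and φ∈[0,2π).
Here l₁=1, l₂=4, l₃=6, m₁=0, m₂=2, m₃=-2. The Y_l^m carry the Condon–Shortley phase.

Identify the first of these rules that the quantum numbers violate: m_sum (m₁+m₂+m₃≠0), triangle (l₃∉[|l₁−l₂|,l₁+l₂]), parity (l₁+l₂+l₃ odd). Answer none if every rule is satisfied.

m₁+m₂+m₃ = 0 + 2 − 2 = 0  ✓
triangle: |1−4|=3 ≤ l₃=6 ≤ 1+4=5  ✗
parity: l₁+l₂+l₃ = 11 is odd

triangle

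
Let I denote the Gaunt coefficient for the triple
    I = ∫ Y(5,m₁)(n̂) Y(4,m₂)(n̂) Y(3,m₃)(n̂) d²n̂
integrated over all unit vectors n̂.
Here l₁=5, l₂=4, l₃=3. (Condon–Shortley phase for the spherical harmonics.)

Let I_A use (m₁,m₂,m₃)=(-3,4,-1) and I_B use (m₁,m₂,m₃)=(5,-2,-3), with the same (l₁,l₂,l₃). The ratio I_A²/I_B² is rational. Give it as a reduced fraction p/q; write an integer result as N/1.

Shared (l₁,l₂,l₃)=(5,4,3): N and (l;000)² cancel in I_A²/I_B².
A: Δ = 6!·4!·2!/13! = 1/180180; Racah Σ t=6..6: t=6:+1/5760 = 1/5760; ⇒ 3j(5 4 3; -3 4 -1)² = 56/2145, sgn +1
B: Δ = 6!·4!·2!/13! = 1/180180; Racah Σ t=0..0: t=0:+1/34560 = 1/34560; ⇒ 3j(5 4 3; 5 -2 -3)² = 5/286, sgn +1
I_A²/I_B² = (56/2145)/(5/286) = 112/75

112/75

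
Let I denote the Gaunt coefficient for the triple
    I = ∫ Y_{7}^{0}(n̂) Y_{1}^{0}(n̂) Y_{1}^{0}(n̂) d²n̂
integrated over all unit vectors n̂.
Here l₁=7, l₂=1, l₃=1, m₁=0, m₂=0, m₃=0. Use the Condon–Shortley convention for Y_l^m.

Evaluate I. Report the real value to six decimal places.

0.000000

|7−1|≤1≤7+1 violated ⇒ I = 0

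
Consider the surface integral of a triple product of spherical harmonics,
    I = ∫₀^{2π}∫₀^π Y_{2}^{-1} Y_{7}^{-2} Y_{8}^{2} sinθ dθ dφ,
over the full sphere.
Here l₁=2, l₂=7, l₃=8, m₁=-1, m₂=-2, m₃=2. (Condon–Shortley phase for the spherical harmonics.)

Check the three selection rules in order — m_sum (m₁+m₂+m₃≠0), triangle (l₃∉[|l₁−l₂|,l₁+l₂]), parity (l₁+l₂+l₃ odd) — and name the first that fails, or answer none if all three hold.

m₁+m₂+m₃ = -1 − 2 + 2 = -1  ✗
triangle: |2−7|=5 ≤ l₃=8 ≤ 2+7=9
parity: l₁+l₂+l₃ = 17 is odd

m_sum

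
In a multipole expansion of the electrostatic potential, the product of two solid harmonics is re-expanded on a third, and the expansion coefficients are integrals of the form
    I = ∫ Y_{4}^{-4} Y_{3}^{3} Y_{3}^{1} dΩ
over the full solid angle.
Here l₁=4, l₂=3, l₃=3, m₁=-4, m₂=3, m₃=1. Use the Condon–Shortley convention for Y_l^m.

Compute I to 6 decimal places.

m-sum 0 ✓  L=10 even ✓  1≤3≤7 ✓
Π(2lᵢ+1) = 9×7×7 = 441
triangle coeff Δ(4,3,3) = 1/34650
Σ_t [1,3]: t=1:−1/72 t=2:+1/16 t=3:−1/72 = 5/144
(3j)²=2/77 [(4 3 3; 0 0 0)], sign=-1
Σ_t [4,4]: t=4:+1/1152 = 1/1152
(3j)²=1/33 [(4 3 3; -4 3 1)], sign=+1
⇒ 4πI² = 42/121
I = (-1)√(42/121/(4π)) = -0.16619847

-0.166198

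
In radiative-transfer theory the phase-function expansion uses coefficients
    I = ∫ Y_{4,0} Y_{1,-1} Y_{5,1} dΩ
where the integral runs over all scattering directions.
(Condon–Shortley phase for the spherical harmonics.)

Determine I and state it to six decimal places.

Checks pass: Σm=0; 10 even; l₃=5∈[3,5].
(2·4+1)(2·1+1)(2·5+1) = 297
Δ: 0! 8! 2! / 11! → 1/495
sum: t=0:+1/576 = 1/576
3j²(4 1 5; 0 0 0) = Δ·Π!·Σ² = 5/99  (sign -1)
sum: t=0:+1/1152 = 1/1152
3j²(4 1 5; 0 -1 1) = Δ·Π!·Σ² = 1/33  (sign +1)
combine: 4πI² = 297·5/99·1/33 = 5/11
take √, sign -1: I = -0.19018827

-0.190188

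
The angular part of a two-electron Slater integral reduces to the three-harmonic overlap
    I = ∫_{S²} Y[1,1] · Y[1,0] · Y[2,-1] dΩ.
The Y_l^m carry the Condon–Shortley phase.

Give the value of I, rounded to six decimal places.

Checks pass: Σm=0; 4 even; l₃=2∈[0,2].
(2·1+1)(2·1+1)(2·2+1) = 45
Δ: 0! 2! 2! / 5! → 1/30
sum: t=0:+1/1 = 1/1
3j²(1 1 2; 0 0 0) = Δ·Π!·Σ² = 2/15  (sign +1)
sum: t=0:+1/2 = 1/2
3j²(1 1 2; 1 0 -1) = Δ·Π!·Σ² = 1/10  (sign -1)
combine: 4πI² = 45·2/15·1/10 = 3/5
take √, sign -1: I = -0.21850969

-0.218510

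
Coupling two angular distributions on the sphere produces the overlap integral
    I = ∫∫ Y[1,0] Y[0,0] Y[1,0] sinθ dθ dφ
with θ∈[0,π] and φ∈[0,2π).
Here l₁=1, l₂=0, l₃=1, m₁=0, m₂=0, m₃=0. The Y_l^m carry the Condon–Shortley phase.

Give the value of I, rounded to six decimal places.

0.282095

Checks pass: Σm=0; 2 even; l₃=1∈[1,1].
(2·1+1)(2·0+1)(2·1+1) = 9
Δ: 0! 2! 0! / 3! → 1/3
sum: t=0:+1/1 = 1/1
3j²(1 0 1; 0 0 0) = Δ·Π!·Σ² = 1/3  (sign -1)
(m-triple is (0,0,0) — same symbol as above.)
combine: 4πI² = 9·1/3·1/3 = 1/1
take √, sign +1: I = 0.28209479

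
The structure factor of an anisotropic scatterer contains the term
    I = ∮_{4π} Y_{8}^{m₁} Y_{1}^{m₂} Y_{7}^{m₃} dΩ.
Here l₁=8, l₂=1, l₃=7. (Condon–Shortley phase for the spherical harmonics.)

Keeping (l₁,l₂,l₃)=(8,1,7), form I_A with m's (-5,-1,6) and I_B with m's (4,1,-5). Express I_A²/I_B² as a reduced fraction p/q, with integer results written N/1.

Shared (l₁,l₂,l₃)=(8,1,7): N and (l;000)² cancel in I_A²/I_B².
A: Δ = 2!·14!·0!/17! = 1/2040; Racah Σ t=0..0: t=0:+1/12454041600 = 1/12454041600; ⇒ 3j(8 1 7; -5 -1 6)² = 1/680, sgn -1
B: Δ = 2!·14!·0!/17! = 1/2040; Racah Σ t=2..2: t=2:+1/1916006400 = 1/1916006400; ⇒ 3j(8 1 7; 4 1 -5)² = 1/340, sgn +1
I_A²/I_B² = (1/680)/(1/340) = 1/2

1/2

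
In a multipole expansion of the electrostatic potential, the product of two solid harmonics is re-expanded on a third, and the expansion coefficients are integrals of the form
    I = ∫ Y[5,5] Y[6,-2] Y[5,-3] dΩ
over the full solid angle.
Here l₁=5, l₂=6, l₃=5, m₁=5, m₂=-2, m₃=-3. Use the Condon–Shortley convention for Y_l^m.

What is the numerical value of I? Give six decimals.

m-sum 0 ✓  L=16 even ✓  1≤5≤11 ✓
Π(2lᵢ+1) = 11×13×11 = 1573
triangle coeff Δ(5,6,5) = 1/28588560
Σ_t [1,5]: t=1:−1/345600 t=2:+1/13824 t=3:−1/5184 t=4:+1/13824 t=5:−1/345600 = -7/129600
(3j)²=80/7293 [(5 6 5; 0 0 0)], sign=+1
Σ_t [0,0]: t=0:+1/829440 = 1/829440
(3j)²=35/2431 [(5 6 5; 5 -2 -3)], sign=+1
⇒ 4πI² = 2800/11271
I = (+1)√(2800/11271/(4π)) = 0.14060244

0.140602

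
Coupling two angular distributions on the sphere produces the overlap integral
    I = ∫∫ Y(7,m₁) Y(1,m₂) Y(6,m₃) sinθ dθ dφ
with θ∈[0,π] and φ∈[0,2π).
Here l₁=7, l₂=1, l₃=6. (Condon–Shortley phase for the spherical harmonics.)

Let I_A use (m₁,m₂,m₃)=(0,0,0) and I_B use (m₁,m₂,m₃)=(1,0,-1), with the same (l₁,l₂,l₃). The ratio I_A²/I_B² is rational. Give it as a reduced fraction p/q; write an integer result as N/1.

Shared (l₁,l₂,l₃)=(7,1,6): N and (l;000)² cancel in I_A²/I_B².
A: Δ = 2!·12!·0!/15! = 1/1365; Racah Σ t=1..1: t=1:−1/518400 = -1/518400; ⇒ 3j(7 1 6; 0 0 0)² = 7/195, sgn -1
B: Δ = 2!·12!·0!/15! = 1/1365; Racah Σ t=1..1: t=1:−1/604800 = -1/604800; ⇒ 3j(7 1 6; 1 0 -1)² = 16/455, sgn +1
I_A²/I_B² = (7/195)/(16/455) = 49/48

49/48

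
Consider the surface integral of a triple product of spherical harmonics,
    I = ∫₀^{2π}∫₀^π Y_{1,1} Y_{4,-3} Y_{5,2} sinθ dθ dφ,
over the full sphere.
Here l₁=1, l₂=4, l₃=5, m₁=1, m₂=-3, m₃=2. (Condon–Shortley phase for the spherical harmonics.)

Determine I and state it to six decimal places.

m-sum 0 ✓  L=10 even ✓  3≤5≤5 ✓
Π(2lᵢ+1) = 3×9×11 = 297
triangle coeff Δ(1,4,5) = 1/495
Σ_t [0,0]: t=0:+1/576 = 1/576
(3j)²=5/99 [(1 4 5; 0 0 0)], sign=-1
Σ_t [0,0]: t=0:+1/10080 = 1/10080
(3j)²=1/165 [(1 4 5; 1 -3 2)], sign=-1
⇒ 4πI² = 1/11
I = (+1)√(1/11/(4π)) = 0.08505478

0.085055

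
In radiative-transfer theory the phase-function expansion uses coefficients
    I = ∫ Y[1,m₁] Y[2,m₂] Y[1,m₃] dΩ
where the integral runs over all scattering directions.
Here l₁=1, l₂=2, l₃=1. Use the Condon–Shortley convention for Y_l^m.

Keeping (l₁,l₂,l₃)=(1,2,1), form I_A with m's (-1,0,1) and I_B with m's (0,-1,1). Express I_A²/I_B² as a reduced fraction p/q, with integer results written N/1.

1/3

l's match ⇒ only the (l;m) 3-j factors differ between A and B.
A: triangle coeff Δ(1,2,1) = 1/30; Σ_t [2,2]: t=2:+1/4 = 1/4; (3j)²=1/30 [(1 2 1; -1 0 1)], sign=+1
B: triangle coeff Δ(1,2,1) = 1/30; Σ_t [1,1]: t=1:−1/2 = -1/2; (3j)²=1/10 [(1 2 1; 0 -1 1)], sign=-1
I_A²/I_B² = (1/30)/(1/10) = 1/3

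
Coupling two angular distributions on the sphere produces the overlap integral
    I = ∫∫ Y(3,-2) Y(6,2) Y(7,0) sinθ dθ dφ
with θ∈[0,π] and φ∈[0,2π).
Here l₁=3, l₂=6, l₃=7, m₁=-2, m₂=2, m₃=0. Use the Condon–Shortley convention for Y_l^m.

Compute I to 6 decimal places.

m-sum 0 ✓  L=16 even ✓  3≤7≤9 ✓
Π(2lᵢ+1) = 7×13×15 = 1365
triangle coeff Δ(3,6,7) = 1/2042040
Σ_t [0,2]: t=0:+1/207360 t=1:−1/57600 t=2:+1/207360 = -1/129600
(3j)²=168/12155 [(3 6 7; 0 0 0)], sign=+1
Σ_t [1,2]: t=1:−1/725760 t=2:+1/207360 = 1/290304
(3j)²=125/7293 [(3 6 7; -2 2 0)], sign=-1
⇒ 4πI² = 147000/454597
I = (-1)√(147000/454597/(4π)) = -0.16041333

-0.160413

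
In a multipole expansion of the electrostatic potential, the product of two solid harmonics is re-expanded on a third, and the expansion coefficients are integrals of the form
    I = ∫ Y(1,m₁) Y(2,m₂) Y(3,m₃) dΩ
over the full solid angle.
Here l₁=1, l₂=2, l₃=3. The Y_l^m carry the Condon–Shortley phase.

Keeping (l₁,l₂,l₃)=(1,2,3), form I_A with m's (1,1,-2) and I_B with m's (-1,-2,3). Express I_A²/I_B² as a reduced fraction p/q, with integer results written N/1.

2/3

Shared (l₁,l₂,l₃)=(1,2,3): N and (l;000)² cancel in I_A²/I_B².
A: Δ = 0!·2!·4!/7! = 1/105; Racah Σ t=0..0: t=0:+1/12 = 1/12; ⇒ 3j(1 2 3; 1 1 -2)² = 2/21, sgn -1
B: Δ = 0!·2!·4!/7! = 1/105; Racah Σ t=0..0: t=0:+1/48 = 1/48; ⇒ 3j(1 2 3; -1 -2 3)² = 1/7, sgn +1
I_A²/I_B² = (2/21)/(1/7) = 2/3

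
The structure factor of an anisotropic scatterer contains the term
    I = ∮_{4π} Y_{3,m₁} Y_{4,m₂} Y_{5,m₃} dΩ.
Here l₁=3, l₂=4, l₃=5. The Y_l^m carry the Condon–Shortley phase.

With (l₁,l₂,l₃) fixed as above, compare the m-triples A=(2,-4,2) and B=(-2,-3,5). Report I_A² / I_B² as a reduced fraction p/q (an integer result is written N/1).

4/15

Same 3,4,5: normalisation and zero-m 3j drop out of the ratio.
A: Δ: 2! 4! 6! / 13! → 1/180180; sum: t=0:+1/8640 = 1/8640; 3j²(3 4 5; 2 -4 2) = Δ·Π!·Σ² = 14/1287  (sign -1)
B: Δ: 2! 4! 6! / 13! → 1/180180; sum: t=1:−1/17280 = -1/17280; 3j²(3 4 5; -2 -3 5) = Δ·Π!·Σ² = 35/858  (sign -1)
I_A²/I_B² = (14/1287)/(35/858) = 4/15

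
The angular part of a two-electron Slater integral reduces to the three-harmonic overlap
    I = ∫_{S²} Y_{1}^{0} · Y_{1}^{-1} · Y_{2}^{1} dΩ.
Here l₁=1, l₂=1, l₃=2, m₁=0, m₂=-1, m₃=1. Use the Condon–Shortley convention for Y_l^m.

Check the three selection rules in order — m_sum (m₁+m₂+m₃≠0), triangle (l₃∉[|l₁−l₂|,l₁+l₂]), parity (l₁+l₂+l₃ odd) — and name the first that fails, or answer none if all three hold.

azimuthal sum: 0 − 1 + 1 = 0  ✓
0 ≤ 2 ≤ 2 (triangle on l)  ✓
L = 1 + 1 + 2 = 4 (even)  ✓

none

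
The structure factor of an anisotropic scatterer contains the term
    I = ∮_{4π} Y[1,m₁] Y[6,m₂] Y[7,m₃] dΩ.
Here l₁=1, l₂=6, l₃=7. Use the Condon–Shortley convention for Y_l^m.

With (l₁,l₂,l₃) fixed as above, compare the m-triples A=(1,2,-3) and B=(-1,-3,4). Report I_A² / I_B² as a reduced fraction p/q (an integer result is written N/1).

9/11

l's match ⇒ only the (l;m) 3-j factors differ between A and B.
A: triangle coeff Δ(1,6,7) = 1/1365; Σ_t [0,0]: t=0:+1/1935360 = 1/1935360; (3j)²=3/91 [(1 6 7; 1 2 -3)], sign=+1
B: triangle coeff Δ(1,6,7) = 1/1365; Σ_t [0,0]: t=0:+1/4354560 = 1/4354560; (3j)²=11/273 [(1 6 7; -1 -3 4)], sign=-1
I_A²/I_B² = (3/91)/(11/273) = 9/11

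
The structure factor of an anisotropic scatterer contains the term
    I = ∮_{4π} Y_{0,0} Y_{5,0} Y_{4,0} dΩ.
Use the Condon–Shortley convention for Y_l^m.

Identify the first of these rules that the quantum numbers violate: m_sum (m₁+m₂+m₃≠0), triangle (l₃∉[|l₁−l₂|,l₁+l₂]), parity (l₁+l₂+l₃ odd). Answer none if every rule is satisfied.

azimuthal sum: 0 + 0 + 0 = 0  ✓
5 ≤ 4 ≤ 5 (triangle on l)  ✗
L = 0 + 5 + 4 = 9 (odd)

triangle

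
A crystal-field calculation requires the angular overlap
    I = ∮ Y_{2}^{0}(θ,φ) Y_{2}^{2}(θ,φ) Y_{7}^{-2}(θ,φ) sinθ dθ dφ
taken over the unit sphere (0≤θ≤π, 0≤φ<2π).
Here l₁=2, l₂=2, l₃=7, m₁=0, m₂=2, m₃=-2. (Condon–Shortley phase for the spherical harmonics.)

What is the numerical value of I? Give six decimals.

|2−2|≤7≤2+2 violated ⇒ I = 0

0.000000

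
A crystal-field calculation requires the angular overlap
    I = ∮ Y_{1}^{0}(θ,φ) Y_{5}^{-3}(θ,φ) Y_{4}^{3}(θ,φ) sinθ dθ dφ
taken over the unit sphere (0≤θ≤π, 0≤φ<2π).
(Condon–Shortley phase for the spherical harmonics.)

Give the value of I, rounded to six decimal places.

Checks pass: Σm=0; 10 even; l₃=4∈[4,6].
(2·1+1)(2·5+1)(2·4+1) = 297
Δ: 2! 0! 8! / 11! → 1/495
sum: t=1:−1/576 = -1/576
3j²(1 5 4; 0 0 0) = Δ·Π!·Σ² = 5/99  (sign -1)
sum: t=1:−1/5040 = -1/5040
3j²(1 5 4; 0 -3 3) = Δ·Π!·Σ² = 16/495  (sign +1)
combine: 4πI² = 297·5/99·16/495 = 16/33
take √, sign -1: I = -0.19642560

-0.196426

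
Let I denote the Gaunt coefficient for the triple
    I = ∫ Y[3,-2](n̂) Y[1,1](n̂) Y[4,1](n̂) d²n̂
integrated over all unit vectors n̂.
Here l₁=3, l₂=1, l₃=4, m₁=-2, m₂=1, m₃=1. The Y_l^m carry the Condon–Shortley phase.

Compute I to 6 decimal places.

m-sum 0 ✓  L=8 even ✓  2≤4≤4 ✓
Π(2lᵢ+1) = 7×3×9 = 189
triangle coeff Δ(3,1,4) = 1/252
Σ_t [0,0]: t=0:+1/36 = 1/36
(3j)²=4/63 [(3 1 4; 0 0 0)], sign=+1
Σ_t [0,0]: t=0:+1/240 = 1/240
(3j)²=1/84 [(3 1 4; -2 1 1)], sign=-1
⇒ 4πI² = 1/7
I = (-1)√(1/7/(4π)) = -0.10662181

-0.106622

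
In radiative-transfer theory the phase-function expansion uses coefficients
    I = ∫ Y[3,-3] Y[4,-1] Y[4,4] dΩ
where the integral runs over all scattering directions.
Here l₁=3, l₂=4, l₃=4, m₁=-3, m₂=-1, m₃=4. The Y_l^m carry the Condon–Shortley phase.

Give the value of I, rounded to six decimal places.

Σlᵢ=11 odd — θ-integrand is odd under cosθ→−cosθ; I=0

0.000000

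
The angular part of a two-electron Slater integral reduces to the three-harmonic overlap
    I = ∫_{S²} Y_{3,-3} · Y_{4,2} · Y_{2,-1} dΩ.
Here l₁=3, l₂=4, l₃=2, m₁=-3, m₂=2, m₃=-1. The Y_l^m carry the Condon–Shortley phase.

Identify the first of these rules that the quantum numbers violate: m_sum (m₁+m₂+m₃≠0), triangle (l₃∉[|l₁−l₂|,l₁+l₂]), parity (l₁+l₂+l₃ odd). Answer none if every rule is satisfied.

azimuthal sum: -3 + 2 − 1 = -2  ✗
1 ≤ 2 ≤ 7 (triangle on l)
L = 3 + 4 + 2 = 9 (odd)

m_sum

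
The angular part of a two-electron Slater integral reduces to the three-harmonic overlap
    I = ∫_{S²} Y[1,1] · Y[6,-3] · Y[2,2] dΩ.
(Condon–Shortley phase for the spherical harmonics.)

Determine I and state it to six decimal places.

|1−6|≤2≤1+6 violated ⇒ I = 0

0.000000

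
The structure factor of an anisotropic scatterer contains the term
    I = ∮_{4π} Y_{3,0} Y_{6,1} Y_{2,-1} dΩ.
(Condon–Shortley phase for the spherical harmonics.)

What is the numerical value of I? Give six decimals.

triangle: need 3≤l₃≤9, have 2; I=0

0.000000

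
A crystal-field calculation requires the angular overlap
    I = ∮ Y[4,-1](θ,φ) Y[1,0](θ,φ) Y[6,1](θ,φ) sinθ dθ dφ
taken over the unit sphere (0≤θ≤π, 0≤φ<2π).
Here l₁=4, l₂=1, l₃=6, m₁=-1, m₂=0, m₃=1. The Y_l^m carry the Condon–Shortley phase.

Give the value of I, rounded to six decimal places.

0.000000

|4−1|≤6≤4+1 violated ⇒ I = 0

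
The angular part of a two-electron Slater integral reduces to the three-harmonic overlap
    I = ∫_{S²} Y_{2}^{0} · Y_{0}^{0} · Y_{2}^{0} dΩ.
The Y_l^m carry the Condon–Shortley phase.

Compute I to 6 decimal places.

0.282095

Checks pass: Σm=0; 4 even; l₃=2∈[2,2].
(2·2+1)(2·0+1)(2·2+1) = 25
Δ: 0! 4! 0! / 5! → 1/5
sum: t=0:+1/4 = 1/4
3j²(2 0 2; 0 0 0) = Δ·Π!·Σ² = 1/5  (sign +1)
(m-triple is (0,0,0) — same symbol as above.)
combine: 4πI² = 25·1/5·1/5 = 1/1
take √, sign +1: I = 0.28209479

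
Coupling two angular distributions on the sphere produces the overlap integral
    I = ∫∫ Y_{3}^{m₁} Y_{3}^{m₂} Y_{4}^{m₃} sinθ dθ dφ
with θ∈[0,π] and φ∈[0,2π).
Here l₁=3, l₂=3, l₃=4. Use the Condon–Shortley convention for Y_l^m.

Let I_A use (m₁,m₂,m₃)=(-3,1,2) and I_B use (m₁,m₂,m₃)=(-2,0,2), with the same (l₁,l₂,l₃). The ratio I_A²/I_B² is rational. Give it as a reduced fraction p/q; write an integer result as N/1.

Shared (l₁,l₂,l₃)=(3,3,4): N and (l;000)² cancel in I_A²/I_B².
A: Δ = 2!·4!·4!/11! = 1/34650; Racah Σ t=2..2: t=2:+1/192 = 1/192; ⇒ 3j(3 3 4; -3 1 2)² = 3/77, sgn +1
B: Δ = 2!·4!·4!/11! = 1/34650; Racah Σ t=1..2: t=1:−1/96 t=2:+1/72 = 1/288; ⇒ 3j(3 3 4; -2 0 2)² = 1/462, sgn +1
I_A²/I_B² = (3/77)/(1/462) = 18/1

18/1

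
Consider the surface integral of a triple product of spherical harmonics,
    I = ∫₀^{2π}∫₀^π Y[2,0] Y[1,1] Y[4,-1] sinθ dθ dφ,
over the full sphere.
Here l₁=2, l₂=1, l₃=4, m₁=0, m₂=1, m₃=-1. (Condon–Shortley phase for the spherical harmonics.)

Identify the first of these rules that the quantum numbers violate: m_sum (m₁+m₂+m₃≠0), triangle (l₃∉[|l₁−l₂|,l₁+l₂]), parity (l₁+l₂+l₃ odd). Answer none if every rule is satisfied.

triangle

Σmᵢ = 0  ✓
l₃∈[|l₁−l₂|,l₁+l₂]=[1,3], have l₃=4  ✗
Σlᵢ = 7 ⇒ odd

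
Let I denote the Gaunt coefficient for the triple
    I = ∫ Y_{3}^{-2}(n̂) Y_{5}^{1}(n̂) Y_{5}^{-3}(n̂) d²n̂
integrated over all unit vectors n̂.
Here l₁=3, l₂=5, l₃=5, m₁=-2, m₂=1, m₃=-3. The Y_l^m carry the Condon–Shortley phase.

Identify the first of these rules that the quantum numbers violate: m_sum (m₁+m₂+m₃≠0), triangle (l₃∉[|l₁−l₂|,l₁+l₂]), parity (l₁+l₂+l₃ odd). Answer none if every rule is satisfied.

m₁+m₂+m₃ = -2 + 1 − 3 = -4  ✗
triangle: |3−5|=2 ≤ l₃=5 ≤ 3+5=8
parity: l₁+l₂+l₃ = 13 is odd

m_sum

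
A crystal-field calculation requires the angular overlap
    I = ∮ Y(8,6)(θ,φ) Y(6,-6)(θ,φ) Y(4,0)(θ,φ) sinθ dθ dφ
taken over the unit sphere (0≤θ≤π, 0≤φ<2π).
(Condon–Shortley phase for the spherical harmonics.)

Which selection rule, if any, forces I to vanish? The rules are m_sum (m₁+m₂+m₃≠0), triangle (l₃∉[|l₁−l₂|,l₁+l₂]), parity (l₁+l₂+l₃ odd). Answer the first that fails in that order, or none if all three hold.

Σmᵢ = 0  ✓
l₃∈[|l₁−l₂|,l₁+l₂]=[2,14], have l₃=4  ✓
Σlᵢ = 18 ⇒ even  ✓

none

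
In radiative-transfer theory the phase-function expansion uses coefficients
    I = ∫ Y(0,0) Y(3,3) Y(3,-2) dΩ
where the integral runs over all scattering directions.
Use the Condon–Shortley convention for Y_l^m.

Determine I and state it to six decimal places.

0 + 3 − 2 = 1 ≠ 0: azimuthal integral kills it; I = 0

0.000000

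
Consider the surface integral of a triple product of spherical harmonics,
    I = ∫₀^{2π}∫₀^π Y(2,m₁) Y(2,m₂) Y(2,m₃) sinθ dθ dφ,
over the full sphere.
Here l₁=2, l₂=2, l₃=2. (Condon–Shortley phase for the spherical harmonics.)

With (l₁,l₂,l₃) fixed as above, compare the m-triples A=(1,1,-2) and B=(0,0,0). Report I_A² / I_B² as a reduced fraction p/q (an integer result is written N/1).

3/2

Shared (l₁,l₂,l₃)=(2,2,2): N and (l;000)² cancel in I_A²/I_B².
A: Δ = 2!·2!·2!/7! = 1/630; Racah Σ t=1..1: t=1:−1/4 = -1/4; ⇒ 3j(2 2 2; 1 1 -2)² = 3/35, sgn -1
B: Δ = 2!·2!·2!/7! = 1/630; Racah Σ t=0..2: t=0:+1/8 t=1:−1/1 t=2:+1/8 = -3/4; ⇒ 3j(2 2 2; 0 0 0)² = 2/35, sgn -1
I_A²/I_B² = (3/35)/(2/35) = 3/2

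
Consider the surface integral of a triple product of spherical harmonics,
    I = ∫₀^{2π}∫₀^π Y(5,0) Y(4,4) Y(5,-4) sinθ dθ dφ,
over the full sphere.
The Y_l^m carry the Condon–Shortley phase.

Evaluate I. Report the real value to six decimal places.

0.130198

Checks pass: Σm=0; 14 even; l₃=5∈[1,9].
(2·5+1)(2·4+1)(2·5+1) = 1089
Δ: 4! 6! 4! / 15! → 1/3153150
sum: t=0:+1/69120 t=1:−1/1728 t=2:+1/576 t=3:−1/1728 t=4:+1/69120 = 7/11520
3j²(5 4 5; 0 0 0) = Δ·Π!·Σ² = 2/143  (sign -1)
sum: t=4:+1/69120 = 1/69120
3j²(5 4 5; 0 4 -4) = Δ·Π!·Σ² = 2/143  (sign -1)
combine: 4πI² = 1089·2/143·2/143 = 36/169
take √, sign +1: I = 0.13019760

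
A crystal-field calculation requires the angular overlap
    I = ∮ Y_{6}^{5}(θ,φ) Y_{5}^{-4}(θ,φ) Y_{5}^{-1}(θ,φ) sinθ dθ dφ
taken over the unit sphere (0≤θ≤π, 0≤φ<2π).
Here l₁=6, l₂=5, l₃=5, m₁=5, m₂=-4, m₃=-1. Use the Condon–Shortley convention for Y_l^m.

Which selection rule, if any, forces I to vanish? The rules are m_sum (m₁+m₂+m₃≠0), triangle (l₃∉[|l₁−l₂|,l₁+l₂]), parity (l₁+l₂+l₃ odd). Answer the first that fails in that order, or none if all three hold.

m₁+m₂+m₃ = 5 − 4 − 1 = 0  ✓
triangle: |6−5|=1 ≤ l₃=5 ≤ 6+5=11  ✓
parity: l₁+l₂+l₃ = 16 is even  ✓

none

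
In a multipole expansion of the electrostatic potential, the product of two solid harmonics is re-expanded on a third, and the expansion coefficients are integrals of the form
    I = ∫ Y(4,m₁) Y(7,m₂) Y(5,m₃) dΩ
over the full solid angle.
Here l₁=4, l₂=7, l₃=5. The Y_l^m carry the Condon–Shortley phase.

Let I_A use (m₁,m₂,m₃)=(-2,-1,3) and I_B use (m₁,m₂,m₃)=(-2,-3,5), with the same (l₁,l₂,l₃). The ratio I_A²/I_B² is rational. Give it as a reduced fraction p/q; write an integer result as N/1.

845/243

Same 4,7,5: normalisation and zero-m 3j drop out of the ratio.
A: Δ: 6! 2! 8! / 17! → 1/6126120; sum: t=4:+1/138240 t=5:−1/604800 t=6:+1/58060800 = 13/2322432; 3j²(4 7 5; -2 -1 3) = Δ·Π!·Σ² = 1625/94248  (sign +1)
B: Δ: 6! 2! 8! / 17! → 1/6126120; sum: t=4:+1/3870720 = 1/3870720; 3j²(4 7 5; -2 -3 5) = Δ·Π!·Σ² = 675/136136  (sign +1)
I_A²/I_B² = (1625/94248)/(675/136136) = 845/243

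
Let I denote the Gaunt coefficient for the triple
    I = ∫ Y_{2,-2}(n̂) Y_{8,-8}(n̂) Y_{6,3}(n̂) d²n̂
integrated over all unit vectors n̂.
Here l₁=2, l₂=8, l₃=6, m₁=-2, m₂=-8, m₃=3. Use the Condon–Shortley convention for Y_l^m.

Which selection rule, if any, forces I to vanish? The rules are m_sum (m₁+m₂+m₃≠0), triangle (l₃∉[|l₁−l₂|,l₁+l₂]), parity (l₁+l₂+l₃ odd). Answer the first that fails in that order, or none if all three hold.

azimuthal sum: -2 − 8 + 3 = -7  ✗
6 ≤ 6 ≤ 10 (triangle on l)
L = 2 + 8 + 6 = 16 (even)

m_sum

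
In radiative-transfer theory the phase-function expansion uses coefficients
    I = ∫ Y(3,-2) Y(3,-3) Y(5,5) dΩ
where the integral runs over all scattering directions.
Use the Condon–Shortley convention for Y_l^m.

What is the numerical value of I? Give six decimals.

0.000000

L=11 odd ⇒ parity kills the (l;000) factor ⇒ I = 0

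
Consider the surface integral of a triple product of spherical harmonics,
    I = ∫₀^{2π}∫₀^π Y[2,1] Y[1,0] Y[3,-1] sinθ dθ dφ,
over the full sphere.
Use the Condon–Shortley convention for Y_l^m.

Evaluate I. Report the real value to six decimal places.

Checks pass: Σm=0; 6 even; l₃=3∈[1,3].
(2·2+1)(2·1+1)(2·3+1) = 105
Δ: 0! 4! 2! / 7! → 1/105
sum: t=0:+1/4 = 1/4
3j²(2 1 3; 0 0 0) = Δ·Π!·Σ² = 3/35  (sign -1)
sum: t=0:+1/6 = 1/6
3j²(2 1 3; 1 0 -1) = Δ·Π!·Σ² = 8/105  (sign +1)
combine: 4πI² = 105·3/35·8/105 = 24/35
take √, sign -1: I = -0.23359668

-0.233597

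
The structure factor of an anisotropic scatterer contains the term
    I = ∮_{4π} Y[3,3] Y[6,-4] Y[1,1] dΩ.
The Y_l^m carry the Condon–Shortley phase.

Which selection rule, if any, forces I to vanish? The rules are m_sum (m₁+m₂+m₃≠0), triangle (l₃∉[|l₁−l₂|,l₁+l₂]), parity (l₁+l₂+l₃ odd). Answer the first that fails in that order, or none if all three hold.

Σmᵢ = 0  ✓
l₃∈[|l₁−l₂|,l₁+l₂]=[3,9], have l₃=1  ✗
Σlᵢ = 10 ⇒ even

triangle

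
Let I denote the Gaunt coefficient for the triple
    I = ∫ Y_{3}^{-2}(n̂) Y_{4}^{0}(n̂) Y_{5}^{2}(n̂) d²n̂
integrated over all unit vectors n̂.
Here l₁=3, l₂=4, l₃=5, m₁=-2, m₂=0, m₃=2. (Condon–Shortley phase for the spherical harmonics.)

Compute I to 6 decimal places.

-0.065427

m-sum 0 ✓  L=12 even ✓  1≤5≤7 ✓
Π(2lᵢ+1) = 7×9×11 = 693
triangle coeff Δ(3,4,5) = 1/180180
Σ_t [0,2]: t=0:+1/576 t=1:−1/144 t=2:+1/576 = -1/288
(3j)²=20/1001 [(3 4 5; 0 0 0)], sign=+1
Σ_t [1,2]: t=1:−1/864 t=2:+1/576 = 1/1728
(3j)²=5/1287 [(3 4 5; -2 0 2)], sign=-1
⇒ 4πI² = 100/1859
I = (-1)√(100/1859/(4π)) = -0.06542675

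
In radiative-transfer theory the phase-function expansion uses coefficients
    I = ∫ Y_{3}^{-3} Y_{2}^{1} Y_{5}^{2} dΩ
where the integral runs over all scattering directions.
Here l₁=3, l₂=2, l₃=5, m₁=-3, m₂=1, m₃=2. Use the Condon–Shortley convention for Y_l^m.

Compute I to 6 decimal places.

Rules hold: Σm=0, L=10 even, 1≤5≤5.
N = 7·5·11 = 385
Δ = 0!·6!·4!/11! = 1/2310
Racah Σ t=0..0: t=0:+1/144 = 1/144
⇒ 3j(3 2 5; 0 0 0)² = 10/231, sgn -1
Racah Σ t=0..0: t=0:+1/4320 = 1/4320
⇒ 3j(3 2 5; -3 1 2)² = 1/330, sgn -1
4πI² = N·(3j₀)²·(3jₘ)² = 5/99
I = +1·√(0.0505051/4π) = 0.06339609

0.063396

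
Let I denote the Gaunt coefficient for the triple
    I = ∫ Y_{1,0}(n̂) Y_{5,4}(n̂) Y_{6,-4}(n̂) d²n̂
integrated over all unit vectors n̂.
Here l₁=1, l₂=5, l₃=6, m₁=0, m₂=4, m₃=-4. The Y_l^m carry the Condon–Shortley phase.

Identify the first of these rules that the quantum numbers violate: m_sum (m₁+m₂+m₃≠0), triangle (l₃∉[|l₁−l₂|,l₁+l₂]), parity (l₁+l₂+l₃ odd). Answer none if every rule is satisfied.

azimuthal sum: 0 + 4 − 4 = 0  ✓
4 ≤ 6 ≤ 6 (triangle on l)  ✓
L = 1 + 5 + 6 = 12 (even)  ✓

none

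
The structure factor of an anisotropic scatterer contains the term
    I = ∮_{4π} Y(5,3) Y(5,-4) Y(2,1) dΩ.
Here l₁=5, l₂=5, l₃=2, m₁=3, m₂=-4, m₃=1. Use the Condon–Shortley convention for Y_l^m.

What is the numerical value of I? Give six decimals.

0.196098

Checks pass: Σm=0; 12 even; l₃=2∈[0,10].
(2·5+1)(2·5+1)(2·2+1) = 605
Δ: 8! 2! 2! / 13! → 1/38610
sum: t=3:−1/2880 t=4:+1/576 t=5:−1/2880 = 1/960
3j²(5 5 2; 0 0 0) = Δ·Π!·Σ² = 10/429  (sign +1)
sum: t=0:+1/80640 t=1:−1/10080 = -1/11520
3j²(5 5 2; 3 -4 1) = Δ·Π!·Σ² = 49/1430  (sign +1)
combine: 4πI² = 605·10/429·49/1430 = 245/507
take √, sign +1: I = 0.19609844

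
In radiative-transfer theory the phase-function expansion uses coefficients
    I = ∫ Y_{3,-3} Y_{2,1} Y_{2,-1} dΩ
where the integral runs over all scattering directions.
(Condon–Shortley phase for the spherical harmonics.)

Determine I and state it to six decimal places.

0.000000

Σmᵢ = -3 ≠ 0, so the φ-integral vanishes; I = 0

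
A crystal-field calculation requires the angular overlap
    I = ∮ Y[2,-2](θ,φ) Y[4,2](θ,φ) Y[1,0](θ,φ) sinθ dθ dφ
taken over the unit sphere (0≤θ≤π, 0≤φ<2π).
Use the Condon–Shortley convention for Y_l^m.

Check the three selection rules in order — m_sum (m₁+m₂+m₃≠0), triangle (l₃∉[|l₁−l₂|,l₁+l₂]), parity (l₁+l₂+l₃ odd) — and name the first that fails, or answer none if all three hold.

Σmᵢ = 0  ✓
l₃∈[|l₁−l₂|,l₁+l₂]=[2,6], have l₃=1  ✗
Σlᵢ = 7 ⇒ odd

triangle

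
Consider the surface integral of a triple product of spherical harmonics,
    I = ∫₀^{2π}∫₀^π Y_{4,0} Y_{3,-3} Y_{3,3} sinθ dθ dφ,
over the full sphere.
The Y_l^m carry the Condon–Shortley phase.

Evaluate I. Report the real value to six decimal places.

Checks pass: Σm=0; 10 even; l₃=3∈[1,7].
(2·4+1)(2·3+1)(2·3+1) = 441
Δ: 4! 4! 2! / 11! → 1/34650
sum: t=1:−1/72 t=2:+1/16 t=3:−1/72 = 5/144
3j²(4 3 3; 0 0 0) = Δ·Π!·Σ² = 2/77  (sign -1)
sum: t=0:+1/1152 = 1/1152
3j²(4 3 3; 0 -3 3) = Δ·Π!·Σ² = 1/154  (sign +1)
combine: 4πI² = 441·2/77·1/154 = 9/121
take √, sign -1: I = -0.07693494

-0.076935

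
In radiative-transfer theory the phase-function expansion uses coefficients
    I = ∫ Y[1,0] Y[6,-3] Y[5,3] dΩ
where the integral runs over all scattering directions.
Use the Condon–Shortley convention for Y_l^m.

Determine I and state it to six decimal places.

Rules hold: Σm=0, L=12 even, 5≤5≤7.
N = 3·13·11 = 429
Δ = 2!·0!·10!/13! = 1/858
Racah Σ t=1..1: t=1:−1/14400 = -1/14400
⇒ 3j(1 6 5; 0 0 0)² = 6/143, sgn +1
Racah Σ t=1..1: t=1:−1/80640 = -1/80640
⇒ 3j(1 6 5; 0 -3 3)² = 9/286, sgn -1
4πI² = N·(3j₀)²·(3jₘ)² = 81/143
I = -1·√(0.566434/4π) = -0.21230956

-0.212310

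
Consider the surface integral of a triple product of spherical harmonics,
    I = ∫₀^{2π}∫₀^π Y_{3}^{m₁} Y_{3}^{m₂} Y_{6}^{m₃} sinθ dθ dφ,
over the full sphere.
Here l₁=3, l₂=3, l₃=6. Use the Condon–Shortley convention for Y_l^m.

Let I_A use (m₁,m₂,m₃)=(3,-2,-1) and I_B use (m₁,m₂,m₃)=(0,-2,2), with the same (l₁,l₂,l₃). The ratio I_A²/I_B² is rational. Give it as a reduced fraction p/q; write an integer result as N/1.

Shared (l₁,l₂,l₃)=(3,3,6): N and (l;000)² cancel in I_A²/I_B².
A: Δ = 0!·6!·6!/13! = 1/12012; Racah Σ t=0..0: t=0:+1/86400 = 1/86400; ⇒ 3j(3 3 6; 3 -2 -1)² = 1/1716, sgn -1
B: Δ = 0!·6!·6!/13! = 1/12012; Racah Σ t=0..0: t=0:+1/4320 = 1/4320; ⇒ 3j(3 3 6; 0 -2 2)² = 8/429, sgn +1
I_A²/I_B² = (1/1716)/(8/429) = 1/32

1/32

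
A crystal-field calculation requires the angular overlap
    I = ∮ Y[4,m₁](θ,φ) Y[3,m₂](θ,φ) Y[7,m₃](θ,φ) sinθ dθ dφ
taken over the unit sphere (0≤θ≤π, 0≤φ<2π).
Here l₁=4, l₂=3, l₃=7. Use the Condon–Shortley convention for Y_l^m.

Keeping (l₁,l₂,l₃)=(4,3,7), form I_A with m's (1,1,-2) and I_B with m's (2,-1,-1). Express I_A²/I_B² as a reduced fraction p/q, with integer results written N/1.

3/1

Same 4,3,7: normalisation and zero-m 3j drop out of the ratio.
A: Δ: 0! 8! 6! / 15! → 1/45045; sum: t=0:+1/34560 = 1/34560; 3j²(4 3 7; 1 1 -2) = Δ·Π!·Σ² = 4/143  (sign -1)
B: Δ: 0! 8! 6! / 15! → 1/45045; sum: t=0:+1/69120 = 1/69120; 3j²(4 3 7; 2 -1 -1) = Δ·Π!·Σ² = 4/429  (sign +1)
I_A²/I_B² = (4/143)/(4/429) = 3/1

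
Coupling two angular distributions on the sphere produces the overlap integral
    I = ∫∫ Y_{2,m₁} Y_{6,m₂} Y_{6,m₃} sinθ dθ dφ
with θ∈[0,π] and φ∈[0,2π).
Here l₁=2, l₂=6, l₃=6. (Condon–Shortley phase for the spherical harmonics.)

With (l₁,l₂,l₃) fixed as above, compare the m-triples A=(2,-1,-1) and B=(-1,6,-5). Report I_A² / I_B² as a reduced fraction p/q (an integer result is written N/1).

Shared (l₁,l₂,l₃)=(2,6,6): N and (l;000)² cancel in I_A²/I_B².
A: Δ = 2!·2!·10!/15! = 1/90090; Racah Σ t=0..0: t=0:+1/57600 = 1/57600; ⇒ 3j(2 6 6; 2 -1 -1)² = 21/715, sgn -1
B: Δ = 2!·2!·10!/15! = 1/90090; Racah Σ t=2..2: t=2:+1/7257600 = 1/7257600; ⇒ 3j(2 6 6; -1 6 -5)² = 11/455, sgn -1
I_A²/I_B² = (21/715)/(11/455) = 147/121

147/121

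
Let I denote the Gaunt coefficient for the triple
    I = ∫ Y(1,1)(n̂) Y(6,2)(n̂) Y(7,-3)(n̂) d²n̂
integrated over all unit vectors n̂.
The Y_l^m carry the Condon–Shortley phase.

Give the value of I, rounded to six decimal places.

Rules hold: Σm=0, L=14 even, 5≤7≤7.
N = 3·13·15 = 585
Δ = 0!·2!·12!/15! = 1/1365
Racah Σ t=0..0: t=0:+1/518400 = 1/518400
⇒ 3j(1 6 7; 0 0 0)² = 7/195, sgn -1
Racah Σ t=0..0: t=0:+1/1935360 = 1/1935360
⇒ 3j(1 6 7; 1 2 -3)² = 3/91, sgn +1
4πI² = N·(3j₀)²·(3jₘ)² = 9/13
I = -1·√(0.692308/4π) = -0.23471705

-0.234717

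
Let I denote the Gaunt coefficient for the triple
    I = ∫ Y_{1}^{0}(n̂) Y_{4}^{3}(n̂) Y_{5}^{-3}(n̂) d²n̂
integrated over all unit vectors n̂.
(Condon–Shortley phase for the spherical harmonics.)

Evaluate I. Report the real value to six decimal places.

-0.196426

Rules hold: Σm=0, L=10 even, 3≤5≤5.
N = 3·9·11 = 297
Δ = 0!·2!·8!/11! = 1/495
Racah Σ t=0..0: t=0:+1/576 = 1/576
⇒ 3j(1 4 5; 0 0 0)² = 5/99, sgn -1
Racah Σ t=0..0: t=0:+1/5040 = 1/5040
⇒ 3j(1 4 5; 0 3 -3)² = 16/495, sgn +1
4πI² = N·(3j₀)²·(3jₘ)² = 16/33
I = -1·√(0.484848/4π) = -0.19642560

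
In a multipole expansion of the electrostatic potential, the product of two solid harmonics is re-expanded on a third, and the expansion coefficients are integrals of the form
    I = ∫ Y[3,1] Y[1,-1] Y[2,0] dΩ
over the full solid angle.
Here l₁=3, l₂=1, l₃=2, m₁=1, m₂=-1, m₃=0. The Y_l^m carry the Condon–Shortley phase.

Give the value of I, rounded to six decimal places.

Checks pass: Σm=0; 6 even; l₃=2∈[2,4].
(2·3+1)(2·1+1)(2·2+1) = 105
Δ: 2! 4! 0! / 7! → 1/105
sum: t=1:−1/4 = -1/4
3j²(3 1 2; 0 0 0) = Δ·Π!·Σ² = 3/35  (sign -1)
sum: t=0:+1/8 = 1/8
3j²(3 1 2; 1 -1 0) = Δ·Π!·Σ² = 2/35  (sign +1)
combine: 4πI² = 105·3/35·2/35 = 18/35
take √, sign -1: I = -0.20230066

-0.202301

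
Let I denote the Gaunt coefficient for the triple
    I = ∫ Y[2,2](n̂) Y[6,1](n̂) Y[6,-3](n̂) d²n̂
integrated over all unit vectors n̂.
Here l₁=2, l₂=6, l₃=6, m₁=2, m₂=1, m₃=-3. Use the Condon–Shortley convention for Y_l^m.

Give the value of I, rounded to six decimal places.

0.177674

m-sum 0 ✓  L=14 even ✓  4≤6≤8 ✓
Π(2lᵢ+1) = 5×13×13 = 845
triangle coeff Δ(2,6,6) = 1/90090
Σ_t [0,2]: t=0:+1/69120 t=1:−1/14400 t=2:+1/69120 = -7/172800
(3j)²=14/715 [(2 6 6; 0 0 0)], sign=-1
Σ_t [0,0]: t=0:+1/120960 = 1/120960
(3j)²=24/1001 [(2 6 6; 2 1 -3)], sign=-1
⇒ 4πI² = 48/121
I = (+1)√(48/121/(4π)) = 0.17767364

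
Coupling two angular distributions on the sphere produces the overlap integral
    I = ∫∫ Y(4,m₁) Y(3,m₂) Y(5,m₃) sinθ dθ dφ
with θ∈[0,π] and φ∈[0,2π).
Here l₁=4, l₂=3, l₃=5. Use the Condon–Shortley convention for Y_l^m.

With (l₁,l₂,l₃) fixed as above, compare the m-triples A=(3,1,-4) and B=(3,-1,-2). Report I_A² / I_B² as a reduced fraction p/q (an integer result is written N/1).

3/49

Shared (l₁,l₂,l₃)=(4,3,5): N and (l;000)² cancel in I_A²/I_B².
A: Δ = 2!·6!·4!/13! = 1/180180; Racah Σ t=0..1: t=0:+1/5760 t=1:−1/4320 = -1/17280; ⇒ 3j(4 3 5; 3 1 -4)² = 7/4290, sgn +1
B: Δ = 2!·6!·4!/13! = 1/180180; Racah Σ t=0..1: t=0:+1/960 t=1:−1/4320 = 7/8640; ⇒ 3j(4 3 5; 3 -1 -2)² = 343/12870, sgn -1
I_A²/I_B² = (7/4290)/(343/12870) = 3/49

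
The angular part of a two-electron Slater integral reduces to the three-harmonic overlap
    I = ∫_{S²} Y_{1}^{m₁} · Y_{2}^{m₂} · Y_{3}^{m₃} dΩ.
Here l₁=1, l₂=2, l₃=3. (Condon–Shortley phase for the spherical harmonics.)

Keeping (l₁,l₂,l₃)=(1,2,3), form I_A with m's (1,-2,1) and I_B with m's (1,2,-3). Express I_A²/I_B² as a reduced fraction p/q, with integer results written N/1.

Same 1,2,3: normalisation and zero-m 3j drop out of the ratio.
A: Δ: 0! 2! 4! / 7! → 1/105; sum: t=0:+1/48 = 1/48; 3j²(1 2 3; 1 -2 1) = Δ·Π!·Σ² = 1/105  (sign +1)
B: Δ: 0! 2! 4! / 7! → 1/105; sum: t=0:+1/48 = 1/48; 3j²(1 2 3; 1 2 -3) = Δ·Π!·Σ² = 1/7  (sign +1)
I_A²/I_B² = (1/105)/(1/7) = 1/15

1/15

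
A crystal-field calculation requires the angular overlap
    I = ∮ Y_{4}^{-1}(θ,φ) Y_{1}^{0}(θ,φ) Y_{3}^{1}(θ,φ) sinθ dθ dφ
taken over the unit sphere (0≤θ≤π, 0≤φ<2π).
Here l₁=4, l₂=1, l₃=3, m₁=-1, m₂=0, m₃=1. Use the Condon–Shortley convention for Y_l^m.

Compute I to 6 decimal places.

-0.238414

m-sum 0 ✓  L=8 even ✓  3≤3≤5 ✓
Π(2lᵢ+1) = 9×3×7 = 189
triangle coeff Δ(4,1,3) = 1/252
Σ_t [1,1]: t=1:−1/36 = -1/36
(3j)²=4/63 [(4 1 3; 0 0 0)], sign=+1
Σ_t [1,1]: t=1:−1/48 = -1/48
(3j)²=5/84 [(4 1 3; -1 0 1)], sign=-1
⇒ 4πI² = 5/7
I = (-1)√(5/7/(4π)) = -0.23841361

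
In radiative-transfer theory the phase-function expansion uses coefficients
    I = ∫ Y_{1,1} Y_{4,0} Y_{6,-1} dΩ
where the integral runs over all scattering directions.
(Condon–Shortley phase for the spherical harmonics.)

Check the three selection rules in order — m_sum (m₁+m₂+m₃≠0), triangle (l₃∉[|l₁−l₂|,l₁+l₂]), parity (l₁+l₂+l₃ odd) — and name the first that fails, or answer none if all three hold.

m₁+m₂+m₃ = 1 + 0 − 1 = 0  ✓
triangle: |1−4|=3 ≤ l₃=6 ≤ 1+4=5  ✗
parity: l₁+l₂+l₃ = 11 is odd

triangle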